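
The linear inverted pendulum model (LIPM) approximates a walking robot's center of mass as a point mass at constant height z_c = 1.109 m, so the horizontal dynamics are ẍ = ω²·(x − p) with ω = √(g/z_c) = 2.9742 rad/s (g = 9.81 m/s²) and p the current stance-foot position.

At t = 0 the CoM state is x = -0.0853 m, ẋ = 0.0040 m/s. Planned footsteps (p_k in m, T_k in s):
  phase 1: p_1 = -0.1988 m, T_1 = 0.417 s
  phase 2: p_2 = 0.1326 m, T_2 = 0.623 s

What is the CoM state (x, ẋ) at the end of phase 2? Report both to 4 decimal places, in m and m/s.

phase 1: p=-0.1988, T=0.417, ωT=1.240241, cosh=1.872881, sinh=1.583567; start (x,ẋ)=(-0.085300, 0.004000) → end (x,ẋ)=(0.015902, 0.542059)
phase 2: p=0.1326, T=0.623, ωT=1.852927, cosh=3.267619, sinh=3.110841; start (x,ẋ)=(0.015902, 0.542059) → end (x,ẋ)=(0.318237, 0.691518)

x = 0.3182, ẋ = 0.6915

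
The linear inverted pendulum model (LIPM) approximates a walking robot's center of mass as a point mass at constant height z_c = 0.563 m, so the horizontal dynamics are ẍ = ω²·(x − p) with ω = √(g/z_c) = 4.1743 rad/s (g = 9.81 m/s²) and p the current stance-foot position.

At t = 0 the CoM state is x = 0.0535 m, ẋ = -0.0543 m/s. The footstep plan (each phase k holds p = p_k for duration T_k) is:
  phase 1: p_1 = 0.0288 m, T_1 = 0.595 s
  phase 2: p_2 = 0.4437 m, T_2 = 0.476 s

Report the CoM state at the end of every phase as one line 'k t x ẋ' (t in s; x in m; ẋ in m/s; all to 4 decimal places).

1 0.5950 0.1004 0.2859
2 1.0710 -0.5865 -4.0648

phase 1: p=0.0288, T=0.595, ωT=2.483708, cosh=6.034532, sinh=5.951099; start (x,ẋ)=(0.053500, -0.054300) → end (x,ẋ)=(0.100440, 0.285914)
phase 2: p=0.4437, T=0.476, ωT=1.986967, cosh=3.715244, sinh=3.578134; start (x,ẋ)=(0.100440, 0.285914) → end (x,ẋ)=(-0.586514, -4.064759)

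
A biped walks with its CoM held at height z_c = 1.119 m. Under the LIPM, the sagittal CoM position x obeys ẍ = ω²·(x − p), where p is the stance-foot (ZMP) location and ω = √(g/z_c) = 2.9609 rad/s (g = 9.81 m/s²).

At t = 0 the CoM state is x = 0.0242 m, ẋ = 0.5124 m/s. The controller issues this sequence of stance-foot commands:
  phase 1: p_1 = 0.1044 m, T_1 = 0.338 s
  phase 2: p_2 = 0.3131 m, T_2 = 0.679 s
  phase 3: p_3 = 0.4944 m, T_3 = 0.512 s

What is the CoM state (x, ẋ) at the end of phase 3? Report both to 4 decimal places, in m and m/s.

x = 0.8037, ẋ = 1.0599

phase 1: p=0.1044, T=0.338, ωT=1.000784, cosh=1.544003, sinh=1.176412; start (x,ẋ)=(0.024200, 0.512400) → end (x,ẋ)=(0.184155, 0.511791)
phase 2: p=0.3131, T=0.679, ωT=2.010451, cosh=3.800307, sinh=3.666378; start (x,ẋ)=(0.184155, 0.511791) → end (x,ẋ)=(0.456805, 0.545171)
phase 3: p=0.4944, T=0.512, ωT=1.515981, cosh=2.386739, sinh=2.167146; start (x,ẋ)=(0.456805, 0.545171) → end (x,ẋ)=(0.803692, 1.059941)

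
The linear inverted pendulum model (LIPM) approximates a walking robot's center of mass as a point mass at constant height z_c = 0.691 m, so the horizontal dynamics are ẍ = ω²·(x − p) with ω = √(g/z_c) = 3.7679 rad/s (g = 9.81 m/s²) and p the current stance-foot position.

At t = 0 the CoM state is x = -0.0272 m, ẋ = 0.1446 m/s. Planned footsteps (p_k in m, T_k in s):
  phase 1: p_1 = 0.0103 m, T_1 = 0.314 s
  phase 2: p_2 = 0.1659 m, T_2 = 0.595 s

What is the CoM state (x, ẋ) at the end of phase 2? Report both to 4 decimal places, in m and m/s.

phase 1: p=0.0103, T=0.314, ωT=1.183121, cosh=1.785434, sinh=1.479112; start (x,ẋ)=(-0.027200, 0.144600) → end (x,ẋ)=(0.000110, 0.049181)
phase 2: p=0.1659, T=0.595, ωT=2.241900, cosh=4.758728, sinh=4.652472; start (x,ẋ)=(0.000110, 0.049181) → end (x,ẋ)=(-0.562324, -2.672272)

x = -0.5623, ẋ = -2.6723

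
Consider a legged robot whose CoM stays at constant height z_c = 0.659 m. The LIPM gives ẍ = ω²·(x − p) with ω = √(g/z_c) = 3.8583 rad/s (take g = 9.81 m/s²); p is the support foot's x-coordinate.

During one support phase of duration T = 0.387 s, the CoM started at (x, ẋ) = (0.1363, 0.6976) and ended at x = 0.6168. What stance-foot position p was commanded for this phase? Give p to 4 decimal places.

p = 0.0627

ωT = 3.8583·0.387 = 1.493162; cosh(ωT) = 2.337905, sinh(ωT) = 2.113244
x(T) = p + (x₀−p)·cosh(ωT) + (ẋ₀/ω)·sinh(ωT) ⇒ p·(1 − cosh) = x(T) − x₀·cosh − (ẋ₀/ω)·sinh
numerator   = 0.6168 − (0.1363)·2.337905 − (0.6976/3.8583)·2.113244 = -0.083941
denominator = 1 − 2.337905 = -1.337905
p = -0.083941 / -1.337905 = 0.0627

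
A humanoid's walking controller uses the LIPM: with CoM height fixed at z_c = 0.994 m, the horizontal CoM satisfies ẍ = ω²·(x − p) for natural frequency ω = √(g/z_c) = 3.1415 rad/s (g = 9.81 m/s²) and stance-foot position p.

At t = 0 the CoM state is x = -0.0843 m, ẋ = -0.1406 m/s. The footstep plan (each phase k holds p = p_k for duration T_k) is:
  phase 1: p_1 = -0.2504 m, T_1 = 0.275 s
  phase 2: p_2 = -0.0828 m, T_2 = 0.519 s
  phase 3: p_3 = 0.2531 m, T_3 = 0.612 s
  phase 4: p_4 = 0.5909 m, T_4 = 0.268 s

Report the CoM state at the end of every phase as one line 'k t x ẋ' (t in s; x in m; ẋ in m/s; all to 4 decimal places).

1 0.2750 -0.0620 0.3126
2 0.7940 0.2166 0.9889
3 1.4060 1.1789 3.0698
4 1.6740 2.3233 5.9691

phase 1: p=-0.2504, T=0.275, ωT=0.863913, cosh=1.396967, sinh=0.975457; start (x,ẋ)=(-0.084300, -0.140600) → end (x,ẋ)=(-0.062021, 0.312583)
phase 2: p=-0.0828, T=0.519, ωT=1.630439, cosh=2.650978, sinh=2.455135; start (x,ẋ)=(-0.062021, 0.312583) → end (x,ẋ)=(0.216574, 0.988916)
phase 3: p=0.2531, T=0.612, ωT=1.922598, cosh=3.492464, sinh=3.346238; start (x,ẋ)=(0.216574, 0.988916) → end (x,ẋ)=(1.178898, 3.069780)
phase 4: p=0.5909, T=0.268, ωT=0.841922, cosh=1.375852, sinh=0.944971; start (x,ẋ)=(1.178898, 3.069780) → end (x,ẋ)=(2.323296, 5.969110)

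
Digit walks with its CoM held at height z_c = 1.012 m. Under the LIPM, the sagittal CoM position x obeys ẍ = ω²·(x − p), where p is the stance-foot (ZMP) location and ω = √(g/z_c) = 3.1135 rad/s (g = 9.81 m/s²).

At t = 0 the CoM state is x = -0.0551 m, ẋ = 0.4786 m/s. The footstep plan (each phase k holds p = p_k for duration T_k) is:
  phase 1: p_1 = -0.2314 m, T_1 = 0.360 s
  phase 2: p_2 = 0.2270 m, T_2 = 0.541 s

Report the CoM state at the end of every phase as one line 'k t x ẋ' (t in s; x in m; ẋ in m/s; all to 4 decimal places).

1 0.3600 0.2784 1.5645
2 0.9010 1.6778 4.7776

phase 1: p=-0.2314, T=0.360, ωT=1.120860, cosh=1.696745, sinh=1.370746; start (x,ẋ)=(-0.055100, 0.478600) → end (x,ẋ)=(0.278444, 1.564478)
phase 2: p=0.2270, T=0.541, ωT=1.684404, cosh=2.787395, sinh=2.601840; start (x,ẋ)=(0.278444, 1.564478) → end (x,ẋ)=(1.677773, 4.777559)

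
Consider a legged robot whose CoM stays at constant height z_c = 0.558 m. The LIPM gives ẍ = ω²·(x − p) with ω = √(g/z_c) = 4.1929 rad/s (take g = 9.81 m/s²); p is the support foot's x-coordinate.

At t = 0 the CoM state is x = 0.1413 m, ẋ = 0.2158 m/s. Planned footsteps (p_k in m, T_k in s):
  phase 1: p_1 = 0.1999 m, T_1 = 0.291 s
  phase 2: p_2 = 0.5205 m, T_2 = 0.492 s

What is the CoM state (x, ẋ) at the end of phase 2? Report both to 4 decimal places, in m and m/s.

x = -0.8584, ẋ = -5.5933

phase 1: p=0.1999, T=0.291, ωT=1.220134, cosh=1.841416, sinh=1.546225; start (x,ẋ)=(0.141300, 0.215800) → end (x,ẋ)=(0.171574, 0.017464)
phase 2: p=0.5205, T=0.492, ωT=2.062907, cosh=3.997947, sinh=3.870863; start (x,ẋ)=(0.171574, 0.017464) → end (x,ẋ)=(-0.858365, -5.593297)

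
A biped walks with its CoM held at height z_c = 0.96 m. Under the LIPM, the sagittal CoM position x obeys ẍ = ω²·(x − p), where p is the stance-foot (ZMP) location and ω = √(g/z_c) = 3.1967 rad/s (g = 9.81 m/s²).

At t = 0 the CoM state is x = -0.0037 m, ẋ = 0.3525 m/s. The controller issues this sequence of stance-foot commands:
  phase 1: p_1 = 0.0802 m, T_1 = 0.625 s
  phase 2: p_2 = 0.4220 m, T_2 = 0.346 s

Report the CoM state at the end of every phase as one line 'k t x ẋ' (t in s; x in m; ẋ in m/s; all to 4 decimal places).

1 0.6250 0.1643 0.3529
2 0.9710 0.1384 -0.5172

phase 1: p=0.0802, T=0.625, ωT=1.997937, cosh=3.754723, sinh=3.619109; start (x,ẋ)=(-0.003700, 0.352500) → end (x,ẋ)=(0.164258, 0.352884)
phase 2: p=0.4220, T=0.346, ωT=1.106058, cosh=1.676641, sinh=1.345780; start (x,ẋ)=(0.164258, 0.352884) → end (x,ẋ)=(0.138419, -0.517163)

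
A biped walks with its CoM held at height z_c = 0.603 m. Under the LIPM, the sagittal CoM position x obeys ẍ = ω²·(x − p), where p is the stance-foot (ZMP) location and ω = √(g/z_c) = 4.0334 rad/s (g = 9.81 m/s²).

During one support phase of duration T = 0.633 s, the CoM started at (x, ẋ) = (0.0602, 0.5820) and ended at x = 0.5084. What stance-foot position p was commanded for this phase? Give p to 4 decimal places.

p = 0.1468

ωT = 4.0334·0.633 = 2.553142; cosh(ωT) = 6.462623, sinh(ωT) = 6.384786
x(T) = p + (x₀−p)·cosh(ωT) + (ẋ₀/ω)·sinh(ωT) ⇒ p·(1 − cosh) = x(T) − x₀·cosh − (ẋ₀/ω)·sinh
numerator   = 0.5084 − (0.0602)·6.462623 − (0.5820/4.0334)·6.384786 = -0.801944
denominator = 1 − 6.462623 = -5.462623
p = -0.801944 / -5.462623 = 0.1468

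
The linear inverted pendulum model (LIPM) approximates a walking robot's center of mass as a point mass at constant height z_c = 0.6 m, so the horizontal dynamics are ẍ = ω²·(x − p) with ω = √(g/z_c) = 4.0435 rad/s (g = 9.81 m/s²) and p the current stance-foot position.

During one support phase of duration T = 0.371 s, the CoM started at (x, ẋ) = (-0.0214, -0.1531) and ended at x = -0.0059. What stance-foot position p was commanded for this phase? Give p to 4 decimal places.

p = -0.0925

ωT = 4.0435·0.371 = 1.500139; cosh(ωT) = 2.352705, sinh(ωT) = 2.129605
x(T) = p + (x₀−p)·cosh(ωT) + (ẋ₀/ω)·sinh(ωT) ⇒ p·(1 − cosh) = x(T) − x₀·cosh − (ẋ₀/ω)·sinh
numerator   = -0.0059 − (-0.0214)·2.352705 − (-0.1531/4.0435)·2.129605 = 0.125082
denominator = 1 − 2.352705 = -1.352705
p = 0.125082 / -1.352705 = -0.0925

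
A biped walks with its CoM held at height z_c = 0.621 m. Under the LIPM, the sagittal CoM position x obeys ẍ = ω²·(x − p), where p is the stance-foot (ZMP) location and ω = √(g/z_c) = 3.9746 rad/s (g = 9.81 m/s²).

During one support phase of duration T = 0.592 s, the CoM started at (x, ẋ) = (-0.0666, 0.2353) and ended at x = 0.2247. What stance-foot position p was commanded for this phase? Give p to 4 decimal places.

ωT = 3.9746·0.592 = 2.352963; cosh(ωT) = 5.305887, sinh(ωT) = 5.210800
x(T) = p + (x₀−p)·cosh(ωT) + (ẋ₀/ω)·sinh(ωT) ⇒ p·(1 − cosh) = x(T) − x₀·cosh − (ẋ₀/ω)·sinh
numerator   = 0.2247 − (-0.0666)·5.305887 − (0.2353/3.9746)·5.210800 = 0.269588
denominator = 1 − 5.305887 = -4.305887
p = 0.269588 / -4.305887 = -0.0626

p = -0.0626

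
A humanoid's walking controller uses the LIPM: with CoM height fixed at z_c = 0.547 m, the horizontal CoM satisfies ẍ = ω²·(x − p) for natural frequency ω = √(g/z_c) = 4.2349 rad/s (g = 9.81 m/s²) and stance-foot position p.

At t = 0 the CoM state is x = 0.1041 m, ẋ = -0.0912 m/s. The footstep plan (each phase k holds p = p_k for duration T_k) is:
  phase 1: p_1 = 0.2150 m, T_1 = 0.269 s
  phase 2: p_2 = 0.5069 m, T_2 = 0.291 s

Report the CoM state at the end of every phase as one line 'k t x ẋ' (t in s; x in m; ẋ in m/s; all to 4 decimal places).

1 0.2690 -0.0062 -0.8155
2 0.5600 -0.7498 -4.9261

phase 1: p=0.2150, T=0.269, ωT=1.139188, cosh=1.722155, sinh=1.402076; start (x,ẋ)=(0.104100, -0.091200) → end (x,ẋ)=(-0.006181, -0.815546)
phase 2: p=0.5069, T=0.291, ωT=1.232356, cosh=1.860452, sinh=1.568847; start (x,ẋ)=(-0.006181, -0.815546) → end (x,ẋ)=(-0.749787, -4.926150)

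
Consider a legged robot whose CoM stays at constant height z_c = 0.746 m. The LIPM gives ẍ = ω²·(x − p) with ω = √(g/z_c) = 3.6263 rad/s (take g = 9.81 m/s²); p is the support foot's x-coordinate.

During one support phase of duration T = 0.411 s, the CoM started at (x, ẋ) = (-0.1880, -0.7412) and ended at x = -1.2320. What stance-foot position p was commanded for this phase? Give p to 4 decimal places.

ωT = 3.6263·0.411 = 1.490409; cosh(ωT) = 2.332096, sinh(ωT) = 2.106816
x(T) = p + (x₀−p)·cosh(ωT) + (ẋ₀/ω)·sinh(ωT) ⇒ p·(1 − cosh) = x(T) − x₀·cosh − (ẋ₀/ω)·sinh
numerator   = -1.2320 − (-0.1880)·2.332096 − (-0.7412/3.6263)·2.106816 = -0.362942
denominator = 1 − 2.332096 = -1.332096
p = -0.362942 / -1.332096 = 0.2725

p = 0.2725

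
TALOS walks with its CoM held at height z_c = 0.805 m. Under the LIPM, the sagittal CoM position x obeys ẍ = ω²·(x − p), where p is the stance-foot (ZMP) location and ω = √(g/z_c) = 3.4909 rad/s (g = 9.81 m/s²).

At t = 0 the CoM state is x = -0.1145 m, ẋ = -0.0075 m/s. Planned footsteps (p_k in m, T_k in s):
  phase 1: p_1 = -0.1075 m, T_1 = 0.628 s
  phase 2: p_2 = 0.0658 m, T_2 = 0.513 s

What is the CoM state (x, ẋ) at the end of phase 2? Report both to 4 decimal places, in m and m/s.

x = -0.7137, ẋ = -2.6199

phase 1: p=-0.1075, T=0.628, ωT=2.192285, cosh=4.533658, sinh=4.421997; start (x,ẋ)=(-0.114500, -0.007500) → end (x,ẋ)=(-0.148736, -0.142060)
phase 2: p=0.0658, T=0.513, ωT=1.790832, cosh=3.080629, sinh=2.913807; start (x,ẋ)=(-0.148736, -0.142060) → end (x,ẋ)=(-0.713681, -2.619853)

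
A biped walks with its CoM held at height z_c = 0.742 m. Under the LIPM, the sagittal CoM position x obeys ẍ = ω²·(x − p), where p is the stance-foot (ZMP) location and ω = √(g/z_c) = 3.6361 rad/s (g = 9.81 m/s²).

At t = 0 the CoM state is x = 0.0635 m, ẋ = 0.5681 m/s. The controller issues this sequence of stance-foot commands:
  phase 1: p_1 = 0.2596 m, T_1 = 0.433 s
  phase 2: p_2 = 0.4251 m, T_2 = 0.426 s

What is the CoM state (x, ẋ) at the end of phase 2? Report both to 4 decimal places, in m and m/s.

phase 1: p=0.2596, T=0.433, ωT=1.574431, cosh=2.517560, sinh=2.310435; start (x,ẋ)=(0.063500, 0.568100) → end (x,ẋ)=(0.126886, -0.217205)
phase 2: p=0.4251, T=0.426, ωT=1.548979, cosh=2.459563, sinh=2.247098; start (x,ẋ)=(0.126886, -0.217205) → end (x,ẋ)=(-0.442608, -2.970837)

x = -0.4426, ẋ = -2.9708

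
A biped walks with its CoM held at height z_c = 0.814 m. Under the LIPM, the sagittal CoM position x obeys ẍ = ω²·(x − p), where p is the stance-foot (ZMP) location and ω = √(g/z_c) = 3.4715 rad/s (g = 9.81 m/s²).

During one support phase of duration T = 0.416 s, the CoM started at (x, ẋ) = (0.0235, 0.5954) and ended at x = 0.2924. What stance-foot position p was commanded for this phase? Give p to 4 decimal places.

p = 0.0836

ωT = 3.4715·0.416 = 1.444144; cosh(ωT) = 2.237085, sinh(ωT) = 2.001137
x(T) = p + (x₀−p)·cosh(ωT) + (ẋ₀/ω)·sinh(ωT) ⇒ p·(1 − cosh) = x(T) − x₀·cosh − (ẋ₀/ω)·sinh
numerator   = 0.2924 − (0.0235)·2.237085 − (0.5954/3.4715)·2.001137 = -0.103388
denominator = 1 − 2.237085 = -1.237085
p = -0.103388 / -1.237085 = 0.0836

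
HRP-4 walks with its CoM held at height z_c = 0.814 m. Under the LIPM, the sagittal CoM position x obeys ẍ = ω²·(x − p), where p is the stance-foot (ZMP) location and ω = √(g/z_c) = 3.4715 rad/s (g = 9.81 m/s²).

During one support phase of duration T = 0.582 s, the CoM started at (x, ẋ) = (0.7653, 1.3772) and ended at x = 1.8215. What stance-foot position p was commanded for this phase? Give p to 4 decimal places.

p = 0.9110

ωT = 3.4715·0.582 = 2.020413; cosh(ωT) = 3.837020, sinh(ωT) = 3.704419
x(T) = p + (x₀−p)·cosh(ωT) + (ẋ₀/ω)·sinh(ωT) ⇒ p·(1 − cosh) = x(T) − x₀·cosh − (ẋ₀/ω)·sinh
numerator   = 1.8215 − (0.7653)·3.837020 − (1.3772/3.4715)·3.704419 = -2.584574
denominator = 1 − 3.837020 = -2.837020
p = -2.584574 / -2.837020 = 0.9110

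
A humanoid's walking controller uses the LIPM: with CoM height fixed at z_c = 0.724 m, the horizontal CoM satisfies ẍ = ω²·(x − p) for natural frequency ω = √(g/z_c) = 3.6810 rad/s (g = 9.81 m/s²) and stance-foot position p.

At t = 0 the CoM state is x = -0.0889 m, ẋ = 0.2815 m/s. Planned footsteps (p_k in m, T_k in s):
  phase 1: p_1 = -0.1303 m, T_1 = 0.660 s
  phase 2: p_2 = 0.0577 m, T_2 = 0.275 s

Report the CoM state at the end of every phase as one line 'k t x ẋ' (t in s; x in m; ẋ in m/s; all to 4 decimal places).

phase 1: p=-0.1303, T=0.660, ωT=2.429460, cosh=5.720417, sinh=5.632333; start (x,ẋ)=(-0.088900, 0.281500) → end (x,ẋ)=(0.537251, 2.468628)
phase 2: p=0.0577, T=0.275, ωT=1.012275, cosh=1.557623, sinh=1.194232; start (x,ẋ)=(0.537251, 2.468628) → end (x,ẋ)=(1.605560, 5.953281)

1 0.6600 0.5373 2.4686
2 0.9350 1.6056 5.9533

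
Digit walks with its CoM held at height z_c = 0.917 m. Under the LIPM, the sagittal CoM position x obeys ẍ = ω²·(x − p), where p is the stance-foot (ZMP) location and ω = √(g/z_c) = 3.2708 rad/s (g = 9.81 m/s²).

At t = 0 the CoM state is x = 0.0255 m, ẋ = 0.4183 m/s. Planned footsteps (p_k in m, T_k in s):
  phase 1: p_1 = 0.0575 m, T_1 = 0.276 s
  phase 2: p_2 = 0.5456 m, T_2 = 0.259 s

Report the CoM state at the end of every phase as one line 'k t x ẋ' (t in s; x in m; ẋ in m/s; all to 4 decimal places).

phase 1: p=0.0575, T=0.276, ωT=0.902741, cosh=1.435905, sinh=1.030448; start (x,ẋ)=(0.025500, 0.418300) → end (x,ẋ)=(0.143334, 0.492787)
phase 2: p=0.5456, T=0.259, ωT=0.847137, cosh=1.380799, sinh=0.952159; start (x,ẋ)=(0.143334, 0.492787) → end (x,ẋ)=(0.133606, -0.572346)

1 0.2760 0.1433 0.4928
2 0.5350 0.1336 -0.5723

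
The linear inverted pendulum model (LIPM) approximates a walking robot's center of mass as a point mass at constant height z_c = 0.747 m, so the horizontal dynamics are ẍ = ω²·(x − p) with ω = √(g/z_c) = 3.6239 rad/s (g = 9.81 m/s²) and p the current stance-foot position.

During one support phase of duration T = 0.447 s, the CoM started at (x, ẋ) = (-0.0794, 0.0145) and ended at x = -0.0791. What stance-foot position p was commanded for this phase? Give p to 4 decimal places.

ωT = 3.6239·0.447 = 1.619883; cosh(ωT) = 2.625211, sinh(ωT) = 2.427289
x(T) = p + (x₀−p)·cosh(ωT) + (ẋ₀/ω)·sinh(ωT) ⇒ p·(1 − cosh) = x(T) − x₀·cosh − (ẋ₀/ω)·sinh
numerator   = -0.0791 − (-0.0794)·2.625211 − (0.0145/3.6239)·2.427289 = 0.119630
denominator = 1 − 2.625211 = -1.625211
p = 0.119630 / -1.625211 = -0.0736

p = -0.0736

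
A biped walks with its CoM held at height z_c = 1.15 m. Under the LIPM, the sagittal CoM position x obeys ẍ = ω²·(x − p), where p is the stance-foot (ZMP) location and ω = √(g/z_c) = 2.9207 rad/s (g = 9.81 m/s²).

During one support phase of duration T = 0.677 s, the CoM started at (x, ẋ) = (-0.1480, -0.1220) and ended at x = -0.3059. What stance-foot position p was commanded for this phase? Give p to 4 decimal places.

p = -0.1443

ωT = 2.9207·0.677 = 1.977314; cosh(ωT) = 3.680877, sinh(ωT) = 3.542437
x(T) = p + (x₀−p)·cosh(ωT) + (ẋ₀/ω)·sinh(ωT) ⇒ p·(1 − cosh) = x(T) − x₀·cosh − (ẋ₀/ω)·sinh
numerator   = -0.3059 − (-0.1480)·3.680877 − (-0.1220/2.9207)·3.542437 = 0.386840
denominator = 1 − 3.680877 = -2.680877
p = 0.386840 / -2.680877 = -0.1443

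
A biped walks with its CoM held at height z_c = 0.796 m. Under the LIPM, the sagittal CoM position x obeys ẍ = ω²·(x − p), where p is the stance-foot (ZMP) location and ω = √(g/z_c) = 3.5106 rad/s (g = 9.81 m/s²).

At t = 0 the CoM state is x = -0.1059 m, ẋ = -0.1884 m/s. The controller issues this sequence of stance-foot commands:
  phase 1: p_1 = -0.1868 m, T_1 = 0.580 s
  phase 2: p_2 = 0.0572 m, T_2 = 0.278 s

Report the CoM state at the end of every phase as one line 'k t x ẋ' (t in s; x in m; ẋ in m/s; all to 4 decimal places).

1 0.5800 -0.0737 0.3354
2 0.8580 -0.0324 -0.0149

phase 1: p=-0.1868, T=0.580, ωT=2.036148, cosh=3.895786, sinh=3.765256; start (x,ẋ)=(-0.105900, -0.188400) → end (x,ẋ)=(-0.073697, 0.335395)
phase 2: p=0.0572, T=0.278, ωT=0.975947, cosh=1.515257, sinh=1.138422; start (x,ẋ)=(-0.073697, 0.335395) → end (x,ẋ)=(-0.032381, -0.014927)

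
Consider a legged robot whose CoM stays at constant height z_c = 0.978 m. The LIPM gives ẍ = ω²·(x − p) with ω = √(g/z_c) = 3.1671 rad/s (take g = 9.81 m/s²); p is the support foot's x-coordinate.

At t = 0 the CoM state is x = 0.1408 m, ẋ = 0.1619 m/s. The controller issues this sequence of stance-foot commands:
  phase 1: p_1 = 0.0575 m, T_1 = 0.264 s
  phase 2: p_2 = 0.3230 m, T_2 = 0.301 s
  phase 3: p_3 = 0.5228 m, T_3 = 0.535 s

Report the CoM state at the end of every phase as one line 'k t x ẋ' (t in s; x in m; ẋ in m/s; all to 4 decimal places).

1 0.2640 0.2196 0.4691
2 0.5650 0.3324 0.3370
3 1.1000 0.2671 -0.6373

phase 1: p=0.0575, T=0.264, ωT=0.836114, cosh=1.370388, sinh=0.936996; start (x,ẋ)=(0.140800, 0.161900) → end (x,ẋ)=(0.219552, 0.469064)
phase 2: p=0.3230, T=0.301, ωT=0.953297, cosh=1.489859, sinh=1.104391; start (x,ẋ)=(0.219552, 0.469064) → end (x,ẋ)=(0.332443, 0.337006)
phase 3: p=0.5228, T=0.535, ωT=1.694399, cosh=2.813540, sinh=2.629831; start (x,ẋ)=(0.332443, 0.337006) → end (x,ẋ)=(0.267059, -0.637292)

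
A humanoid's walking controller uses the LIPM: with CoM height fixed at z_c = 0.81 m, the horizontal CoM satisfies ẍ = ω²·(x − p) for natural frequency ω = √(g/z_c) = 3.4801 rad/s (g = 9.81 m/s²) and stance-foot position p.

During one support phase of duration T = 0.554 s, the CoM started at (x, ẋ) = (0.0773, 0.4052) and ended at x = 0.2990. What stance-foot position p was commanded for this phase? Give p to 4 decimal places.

p = 0.1451

ωT = 3.4801·0.554 = 1.927975; cosh(ωT) = 3.510509, sinh(ωT) = 3.365067
x(T) = p + (x₀−p)·cosh(ωT) + (ẋ₀/ω)·sinh(ωT) ⇒ p·(1 − cosh) = x(T) − x₀·cosh − (ẋ₀/ω)·sinh
numerator   = 0.2990 − (0.0773)·3.510509 − (0.4052/3.4801)·3.365067 = -0.364169
denominator = 1 − 3.510509 = -2.510509
p = -0.364169 / -2.510509 = 0.1451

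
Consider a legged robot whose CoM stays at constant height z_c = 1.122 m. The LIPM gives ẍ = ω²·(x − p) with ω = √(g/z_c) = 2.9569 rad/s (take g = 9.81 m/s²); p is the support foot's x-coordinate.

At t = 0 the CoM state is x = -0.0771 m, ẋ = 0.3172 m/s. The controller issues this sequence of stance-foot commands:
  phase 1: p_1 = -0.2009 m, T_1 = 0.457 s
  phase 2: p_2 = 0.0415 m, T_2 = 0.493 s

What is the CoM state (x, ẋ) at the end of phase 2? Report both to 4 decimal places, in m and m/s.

x = 1.4103, ẋ = 4.2114

phase 1: p=-0.2009, T=0.457, ωT=1.351303, cosh=2.060679, sinh=1.801777; start (x,ẋ)=(-0.077100, 0.317200) → end (x,ẋ)=(0.247497, 1.313214)
phase 2: p=0.0415, T=0.493, ωT=1.457752, cosh=2.264524, sinh=2.031765; start (x,ẋ)=(0.247497, 1.313214) → end (x,ẋ)=(1.410329, 4.211376)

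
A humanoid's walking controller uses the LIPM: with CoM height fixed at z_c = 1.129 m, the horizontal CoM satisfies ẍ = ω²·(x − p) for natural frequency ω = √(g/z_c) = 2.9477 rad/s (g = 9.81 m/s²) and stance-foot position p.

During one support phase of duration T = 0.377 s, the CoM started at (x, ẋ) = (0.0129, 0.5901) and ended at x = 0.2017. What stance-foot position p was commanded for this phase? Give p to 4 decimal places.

ωT = 2.9477·0.377 = 1.111283; cosh(ωT) = 1.683695, sinh(ωT) = 1.354559
x(T) = p + (x₀−p)·cosh(ωT) + (ẋ₀/ω)·sinh(ωT) ⇒ p·(1 − cosh) = x(T) − x₀·cosh − (ẋ₀/ω)·sinh
numerator   = 0.2017 − (0.0129)·1.683695 − (0.5901/2.9477)·1.354559 = -0.091189
denominator = 1 − 1.683695 = -0.683695
p = -0.091189 / -0.683695 = 0.1334

p = 0.1334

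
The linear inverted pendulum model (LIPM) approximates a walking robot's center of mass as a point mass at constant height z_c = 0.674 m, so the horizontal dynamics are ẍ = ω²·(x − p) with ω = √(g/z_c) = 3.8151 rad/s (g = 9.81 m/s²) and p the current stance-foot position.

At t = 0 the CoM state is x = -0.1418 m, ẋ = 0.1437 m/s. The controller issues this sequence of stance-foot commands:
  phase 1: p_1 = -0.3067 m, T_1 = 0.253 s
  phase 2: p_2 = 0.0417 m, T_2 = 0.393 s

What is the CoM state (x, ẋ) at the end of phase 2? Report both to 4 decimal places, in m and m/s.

x = 0.4189, ẋ = 1.6947

phase 1: p=-0.3067, T=0.253, ωT=0.965220, cosh=1.503133, sinh=1.122233; start (x,ẋ)=(-0.141800, 0.143700) → end (x,ẋ)=(-0.016563, 0.922008)
phase 2: p=0.0417, T=0.393, ωT=1.499334, cosh=2.350993, sinh=2.127714; start (x,ẋ)=(-0.016563, 0.922008) → end (x,ẋ)=(0.418935, 1.694686)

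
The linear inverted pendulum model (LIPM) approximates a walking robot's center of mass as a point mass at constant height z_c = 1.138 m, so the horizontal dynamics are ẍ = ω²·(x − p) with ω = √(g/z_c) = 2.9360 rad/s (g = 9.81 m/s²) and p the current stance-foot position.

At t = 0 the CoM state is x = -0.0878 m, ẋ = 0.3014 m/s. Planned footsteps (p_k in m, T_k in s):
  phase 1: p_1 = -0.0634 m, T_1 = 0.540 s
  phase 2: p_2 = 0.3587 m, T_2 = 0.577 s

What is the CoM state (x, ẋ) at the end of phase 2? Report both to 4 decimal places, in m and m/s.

phase 1: p=-0.0634, T=0.540, ωT=1.585440, cosh=2.543148, sinh=2.338291; start (x,ẋ)=(-0.087800, 0.301400) → end (x,ẋ)=(0.114588, 0.598993)
phase 2: p=0.3587, T=0.577, ωT=1.694072, cosh=2.812682, sinh=2.628912; start (x,ẋ)=(0.114588, 0.598993) → end (x,ẋ)=(0.208434, -0.199395)

x = 0.2084, ẋ = -0.1994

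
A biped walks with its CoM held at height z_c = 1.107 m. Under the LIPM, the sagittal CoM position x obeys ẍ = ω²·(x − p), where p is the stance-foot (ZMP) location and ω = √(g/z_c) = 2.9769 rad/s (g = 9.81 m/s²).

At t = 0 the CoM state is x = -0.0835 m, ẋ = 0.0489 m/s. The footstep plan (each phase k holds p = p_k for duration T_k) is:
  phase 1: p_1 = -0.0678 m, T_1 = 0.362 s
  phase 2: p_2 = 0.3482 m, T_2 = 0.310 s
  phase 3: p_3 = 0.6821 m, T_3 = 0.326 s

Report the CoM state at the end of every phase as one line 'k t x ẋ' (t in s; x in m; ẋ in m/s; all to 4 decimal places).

1 0.3620 -0.0722 0.0195
2 0.6720 -0.2574 -1.2976
3 0.9980 -1.2282 -5.1188

phase 1: p=-0.0678, T=0.362, ωT=1.077638, cosh=1.639065, sinh=1.298667; start (x,ẋ)=(-0.083500, 0.048900) → end (x,ẋ)=(-0.072201, 0.019454)
phase 2: p=0.3482, T=0.310, ωT=0.922839, cosh=1.456907, sinh=1.059518; start (x,ẋ)=(-0.072201, 0.019454) → end (x,ẋ)=(-0.257361, -1.297634)
phase 3: p=0.6821, T=0.326, ωT=0.970469, cosh=1.509044, sinh=1.130139; start (x,ẋ)=(-0.257361, -1.297634) → end (x,ẋ)=(-1.228217, -5.118825)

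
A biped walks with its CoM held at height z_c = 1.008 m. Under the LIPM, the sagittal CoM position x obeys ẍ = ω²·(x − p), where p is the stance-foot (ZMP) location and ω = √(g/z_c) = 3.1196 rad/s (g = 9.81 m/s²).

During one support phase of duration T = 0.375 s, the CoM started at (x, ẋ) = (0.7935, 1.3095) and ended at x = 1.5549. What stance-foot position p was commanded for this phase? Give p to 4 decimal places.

p = 0.5971

ωT = 3.1196·0.375 = 1.169850; cosh(ωT) = 1.765961, sinh(ωT) = 1.455548
x(T) = p + (x₀−p)·cosh(ωT) + (ẋ₀/ω)·sinh(ωT) ⇒ p·(1 − cosh) = x(T) − x₀·cosh − (ẋ₀/ω)·sinh
numerator   = 1.5549 − (0.7935)·1.765961 − (1.3095/3.1196)·1.455548 = -0.457379
denominator = 1 − 1.765961 = -0.765961
p = -0.457379 / -0.765961 = 0.5971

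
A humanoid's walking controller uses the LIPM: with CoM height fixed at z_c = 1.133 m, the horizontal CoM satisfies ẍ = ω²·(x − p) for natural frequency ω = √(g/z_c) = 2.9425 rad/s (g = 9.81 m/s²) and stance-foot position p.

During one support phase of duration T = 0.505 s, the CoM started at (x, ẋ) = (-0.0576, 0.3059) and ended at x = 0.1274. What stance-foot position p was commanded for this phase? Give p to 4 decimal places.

ωT = 2.9425·0.505 = 1.485962; cosh(ωT) = 2.322751, sinh(ωT) = 2.096466
x(T) = p + (x₀−p)·cosh(ωT) + (ẋ₀/ω)·sinh(ωT) ⇒ p·(1 − cosh) = x(T) − x₀·cosh − (ẋ₀/ω)·sinh
numerator   = 0.1274 − (-0.0576)·2.322751 − (0.3059/2.9425)·2.096466 = 0.043243
denominator = 1 − 2.322751 = -1.322751
p = 0.043243 / -1.322751 = -0.0327

p = -0.0327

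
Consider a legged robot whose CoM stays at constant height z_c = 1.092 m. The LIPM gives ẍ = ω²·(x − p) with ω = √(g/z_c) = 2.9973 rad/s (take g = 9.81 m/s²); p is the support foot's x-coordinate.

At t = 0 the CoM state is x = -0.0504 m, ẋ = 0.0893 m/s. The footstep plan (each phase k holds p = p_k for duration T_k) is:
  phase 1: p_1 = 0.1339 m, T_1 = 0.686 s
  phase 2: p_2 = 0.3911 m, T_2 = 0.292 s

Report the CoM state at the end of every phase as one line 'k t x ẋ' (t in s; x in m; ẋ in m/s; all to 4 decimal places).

1 0.6860 -0.4836 -1.7687
2 0.9780 -1.4255 -5.0894

phase 1: p=0.1339, T=0.686, ωT=2.056148, cosh=3.971875, sinh=3.843929; start (x,ẋ)=(-0.050400, 0.089300) → end (x,ẋ)=(-0.483593, -1.768707)
phase 2: p=0.3911, T=0.292, ωT=0.875212, cosh=1.408078, sinh=0.991305; start (x,ẋ)=(-0.483593, -1.768707) → end (x,ẋ)=(-1.425505, -5.089397)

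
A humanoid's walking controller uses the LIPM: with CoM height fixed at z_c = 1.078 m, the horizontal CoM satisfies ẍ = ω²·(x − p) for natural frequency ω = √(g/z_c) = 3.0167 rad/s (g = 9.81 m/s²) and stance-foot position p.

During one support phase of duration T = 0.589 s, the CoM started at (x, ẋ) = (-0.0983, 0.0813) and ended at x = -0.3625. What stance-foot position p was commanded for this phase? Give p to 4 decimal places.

ωT = 3.0167·0.589 = 1.776836; cosh(ωT) = 3.040149, sinh(ωT) = 2.870977
x(T) = p + (x₀−p)·cosh(ωT) + (ẋ₀/ω)·sinh(ωT) ⇒ p·(1 − cosh) = x(T) − x₀·cosh − (ẋ₀/ω)·sinh
numerator   = -0.3625 − (-0.0983)·3.040149 − (0.0813/3.0167)·2.870977 = -0.141026
denominator = 1 − 3.040149 = -2.040149
p = -0.141026 / -2.040149 = 0.0691

p = 0.0691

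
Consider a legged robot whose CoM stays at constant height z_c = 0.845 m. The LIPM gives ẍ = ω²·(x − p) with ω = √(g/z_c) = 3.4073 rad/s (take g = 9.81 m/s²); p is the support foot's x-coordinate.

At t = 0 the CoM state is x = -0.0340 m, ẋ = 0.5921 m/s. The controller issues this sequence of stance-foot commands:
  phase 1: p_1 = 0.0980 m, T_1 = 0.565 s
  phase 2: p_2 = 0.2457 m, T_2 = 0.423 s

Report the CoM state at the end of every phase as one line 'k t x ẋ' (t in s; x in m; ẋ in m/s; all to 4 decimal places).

1 0.5650 0.2189 0.5639
2 0.9880 0.5160 1.0762

phase 1: p=0.0980, T=0.565, ωT=1.925124, cosh=3.500930, sinh=3.355072; start (x,ẋ)=(-0.034000, 0.592100) → end (x,ẋ)=(0.218901, 0.563911)
phase 2: p=0.2457, T=0.423, ωT=1.441288, cosh=2.231379, sinh=1.994756; start (x,ẋ)=(0.218901, 0.563911) → end (x,ẋ)=(0.516036, 1.076157)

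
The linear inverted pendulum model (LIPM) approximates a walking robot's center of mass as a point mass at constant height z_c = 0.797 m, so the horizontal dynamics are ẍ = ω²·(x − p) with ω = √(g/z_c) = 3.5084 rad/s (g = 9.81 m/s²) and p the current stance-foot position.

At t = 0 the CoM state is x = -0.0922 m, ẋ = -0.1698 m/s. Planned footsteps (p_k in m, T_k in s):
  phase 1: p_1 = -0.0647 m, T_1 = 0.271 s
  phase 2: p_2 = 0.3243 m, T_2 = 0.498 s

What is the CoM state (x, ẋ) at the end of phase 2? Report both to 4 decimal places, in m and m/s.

phase 1: p=-0.0647, T=0.271, ωT=0.950776, cosh=1.487079, sinh=1.100639; start (x,ẋ)=(-0.092200, -0.169800) → end (x,ẋ)=(-0.158864, -0.358697)
phase 2: p=0.3243, T=0.498, ωT=1.747183, cosh=2.956340, sinh=2.782076; start (x,ẋ)=(-0.158864, -0.358697) → end (x,ẋ)=(-1.388534, -5.776413)

x = -1.3885, ẋ = -5.7764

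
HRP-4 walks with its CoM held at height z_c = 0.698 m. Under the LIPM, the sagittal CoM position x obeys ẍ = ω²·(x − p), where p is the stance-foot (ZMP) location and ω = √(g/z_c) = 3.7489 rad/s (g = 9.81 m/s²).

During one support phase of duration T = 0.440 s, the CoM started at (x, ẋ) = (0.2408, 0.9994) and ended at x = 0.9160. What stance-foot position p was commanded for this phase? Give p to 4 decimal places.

ωT = 3.7489·0.440 = 1.649516; cosh(ωT) = 2.698302, sinh(ωT) = 2.506159
x(T) = p + (x₀−p)·cosh(ωT) + (ẋ₀/ω)·sinh(ωT) ⇒ p·(1 − cosh) = x(T) − x₀·cosh − (ẋ₀/ω)·sinh
numerator   = 0.9160 − (0.2408)·2.698302 − (0.9994/3.7489)·2.506159 = -0.401855
denominator = 1 − 2.698302 = -1.698302
p = -0.401855 / -1.698302 = 0.2366

p = 0.2366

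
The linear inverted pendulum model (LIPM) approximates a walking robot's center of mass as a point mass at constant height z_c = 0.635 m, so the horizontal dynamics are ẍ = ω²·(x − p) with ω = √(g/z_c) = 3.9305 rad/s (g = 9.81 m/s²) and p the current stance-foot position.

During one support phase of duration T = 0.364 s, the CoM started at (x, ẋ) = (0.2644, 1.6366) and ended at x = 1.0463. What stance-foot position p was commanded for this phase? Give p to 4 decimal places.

p = 0.2965

ωT = 3.9305·0.364 = 1.430702; cosh(ωT) = 2.210387, sinh(ωT) = 1.971246
x(T) = p + (x₀−p)·cosh(ωT) + (ẋ₀/ω)·sinh(ωT) ⇒ p·(1 − cosh) = x(T) − x₀·cosh − (ẋ₀/ω)·sinh
numerator   = 1.0463 − (0.2644)·2.210387 − (1.6366/3.9305)·1.971246 = -0.358923
denominator = 1 − 2.210387 = -1.210387
p = -0.358923 / -1.210387 = 0.2965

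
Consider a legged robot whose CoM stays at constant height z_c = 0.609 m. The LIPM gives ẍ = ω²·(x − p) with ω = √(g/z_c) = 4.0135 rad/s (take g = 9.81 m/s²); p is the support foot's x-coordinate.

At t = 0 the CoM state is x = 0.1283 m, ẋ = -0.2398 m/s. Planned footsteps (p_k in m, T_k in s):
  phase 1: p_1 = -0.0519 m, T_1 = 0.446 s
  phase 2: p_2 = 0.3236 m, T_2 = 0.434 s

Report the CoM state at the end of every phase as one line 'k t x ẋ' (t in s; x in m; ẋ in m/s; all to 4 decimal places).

1 0.4460 0.3289 1.3674
2 0.8800 1.2816 4.0806

phase 1: p=-0.0519, T=0.446, ωT=1.790021, cosh=3.078267, sinh=2.911311; start (x,ẋ)=(0.128300, -0.239800) → end (x,ẋ)=(0.328858, 1.367387)
phase 2: p=0.3236, T=0.434, ωT=1.741859, cosh=2.941570, sinh=2.766375; start (x,ẋ)=(0.328858, 1.367387) → end (x,ẋ)=(1.281561, 4.080639)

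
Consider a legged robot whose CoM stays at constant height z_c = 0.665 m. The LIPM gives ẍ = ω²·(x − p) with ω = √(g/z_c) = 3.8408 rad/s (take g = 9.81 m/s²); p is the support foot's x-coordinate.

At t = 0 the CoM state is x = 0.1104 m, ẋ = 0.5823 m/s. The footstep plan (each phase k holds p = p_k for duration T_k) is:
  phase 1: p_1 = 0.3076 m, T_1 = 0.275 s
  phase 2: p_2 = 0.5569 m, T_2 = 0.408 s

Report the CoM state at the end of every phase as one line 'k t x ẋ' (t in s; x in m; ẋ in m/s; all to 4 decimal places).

1 0.2750 0.1814 -0.0188
2 0.6830 -0.3933 -3.3525

phase 1: p=0.3076, T=0.275, ωT=1.056220, cosh=1.611624, sinh=1.263857; start (x,ẋ)=(0.110400, 0.582300) → end (x,ẋ)=(0.181400, -0.018803)
phase 2: p=0.5569, T=0.408, ωT=1.567046, cosh=2.500566, sinh=2.291906; start (x,ẋ)=(0.181400, -0.018803) → end (x,ẋ)=(-0.393284, -3.352455)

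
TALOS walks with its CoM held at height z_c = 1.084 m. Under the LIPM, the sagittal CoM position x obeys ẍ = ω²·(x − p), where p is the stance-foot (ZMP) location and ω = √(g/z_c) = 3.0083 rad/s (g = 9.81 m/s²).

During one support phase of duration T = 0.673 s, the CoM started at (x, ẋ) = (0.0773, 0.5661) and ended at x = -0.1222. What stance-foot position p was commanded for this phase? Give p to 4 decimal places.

ωT = 3.0083·0.673 = 2.024586; cosh(ωT) = 3.852511, sinh(ωT) = 3.720463
x(T) = p + (x₀−p)·cosh(ωT) + (ẋ₀/ω)·sinh(ωT) ⇒ p·(1 − cosh) = x(T) − x₀·cosh − (ẋ₀/ω)·sinh
numerator   = -0.1222 − (0.0773)·3.852511 − (0.5661/3.0083)·3.720463 = -1.120114
denominator = 1 − 3.852511 = -2.852511
p = -1.120114 / -2.852511 = 0.3927

p = 0.3927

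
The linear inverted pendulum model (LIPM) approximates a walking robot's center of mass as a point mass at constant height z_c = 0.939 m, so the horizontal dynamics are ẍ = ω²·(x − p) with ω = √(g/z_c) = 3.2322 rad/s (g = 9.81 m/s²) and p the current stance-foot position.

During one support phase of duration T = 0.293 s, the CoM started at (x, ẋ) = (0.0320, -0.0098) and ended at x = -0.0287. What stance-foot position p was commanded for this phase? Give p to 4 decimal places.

p = 0.1508

ωT = 3.2322·0.293 = 0.947035; cosh(ωT) = 1.482971, sinh(ωT) = 1.095082
x(T) = p + (x₀−p)·cosh(ωT) + (ẋ₀/ω)·sinh(ωT) ⇒ p·(1 − cosh) = x(T) − x₀·cosh − (ẋ₀/ω)·sinh
numerator   = -0.0287 − (0.0320)·1.482971 − (-0.0098/3.2322)·1.095082 = -0.072835
denominator = 1 − 1.482971 = -0.482971
p = -0.072835 / -0.482971 = 0.1508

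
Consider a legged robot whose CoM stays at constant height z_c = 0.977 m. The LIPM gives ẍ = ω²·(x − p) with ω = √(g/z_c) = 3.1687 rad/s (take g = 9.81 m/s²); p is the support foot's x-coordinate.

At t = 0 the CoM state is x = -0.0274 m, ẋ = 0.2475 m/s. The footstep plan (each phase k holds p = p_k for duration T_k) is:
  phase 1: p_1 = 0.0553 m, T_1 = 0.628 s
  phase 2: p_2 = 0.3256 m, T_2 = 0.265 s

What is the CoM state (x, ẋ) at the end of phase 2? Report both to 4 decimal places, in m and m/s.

phase 1: p=0.0553, T=0.628, ωT=1.989944, cosh=3.725912, sinh=3.589209; start (x,ẋ)=(-0.027400, 0.247500) → end (x,ẋ)=(0.027512, -0.018394)
phase 2: p=0.3256, T=0.265, ωT=0.839705, cosh=1.373761, sinh=0.941924; start (x,ẋ)=(0.027512, -0.018394) → end (x,ẋ)=(-0.089370, -0.914964)

x = -0.0894, ẋ = -0.9150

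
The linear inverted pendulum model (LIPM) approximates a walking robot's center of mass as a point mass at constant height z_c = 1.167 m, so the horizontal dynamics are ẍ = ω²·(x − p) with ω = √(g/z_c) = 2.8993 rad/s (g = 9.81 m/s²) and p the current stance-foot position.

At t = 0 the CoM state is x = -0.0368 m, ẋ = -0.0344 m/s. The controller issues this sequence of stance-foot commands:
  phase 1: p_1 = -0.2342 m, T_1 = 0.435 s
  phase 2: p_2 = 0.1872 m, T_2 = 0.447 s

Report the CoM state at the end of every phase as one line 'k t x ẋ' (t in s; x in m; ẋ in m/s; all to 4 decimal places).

1 0.4350 0.1229 0.8634
2 0.8820 0.5643 1.3805

phase 1: p=-0.2342, T=0.435, ωT=1.261196, cosh=1.906477, sinh=1.623162; start (x,ẋ)=(-0.036800, -0.034400) → end (x,ẋ)=(0.122880, 0.863388)
phase 2: p=0.1872, T=0.447, ωT=1.295987, cosh=1.964115, sinh=1.690487; start (x,ẋ)=(0.122880, 0.863388) → end (x,ẋ)=(0.564281, 1.380545)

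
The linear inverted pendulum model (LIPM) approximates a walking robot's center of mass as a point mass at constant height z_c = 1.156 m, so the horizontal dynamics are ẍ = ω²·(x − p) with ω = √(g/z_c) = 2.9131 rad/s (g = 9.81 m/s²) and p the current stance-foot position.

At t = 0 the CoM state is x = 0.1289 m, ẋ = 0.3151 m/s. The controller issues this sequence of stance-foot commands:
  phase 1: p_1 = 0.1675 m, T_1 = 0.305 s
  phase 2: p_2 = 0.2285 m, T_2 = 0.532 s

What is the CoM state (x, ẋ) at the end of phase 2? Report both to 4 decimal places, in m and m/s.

phase 1: p=0.1675, T=0.305, ωT=0.888495, cosh=1.421371, sinh=1.010097; start (x,ẋ)=(0.128900, 0.315100) → end (x,ẋ)=(0.221894, 0.334293)
phase 2: p=0.2285, T=0.532, ωT=1.549769, cosh=2.461340, sinh=2.249043; start (x,ẋ)=(0.221894, 0.334293) → end (x,ẋ)=(0.470329, 0.779527)

x = 0.4703, ẋ = 0.7795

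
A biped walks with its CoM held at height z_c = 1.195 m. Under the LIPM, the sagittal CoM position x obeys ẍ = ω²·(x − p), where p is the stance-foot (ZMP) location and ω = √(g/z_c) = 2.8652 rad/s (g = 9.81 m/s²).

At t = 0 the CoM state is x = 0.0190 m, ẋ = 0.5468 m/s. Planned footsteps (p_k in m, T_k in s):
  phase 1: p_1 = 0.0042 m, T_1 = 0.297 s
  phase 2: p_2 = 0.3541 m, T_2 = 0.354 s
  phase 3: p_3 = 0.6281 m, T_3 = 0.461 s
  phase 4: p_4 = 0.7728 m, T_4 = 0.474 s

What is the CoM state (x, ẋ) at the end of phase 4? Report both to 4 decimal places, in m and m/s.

phase 1: p=0.0042, T=0.297, ωT=0.850964, cosh=1.384454, sinh=0.957451; start (x,ẋ)=(0.019000, 0.546800) → end (x,ẋ)=(0.207412, 0.797620)
phase 2: p=0.3541, T=0.354, ωT=1.014281, cosh=1.560021, sinh=1.197358; start (x,ẋ)=(0.207412, 0.797620) → end (x,ẋ)=(0.458586, 0.741064)
phase 3: p=0.6281, T=0.461, ωT=1.320857, cosh=2.006769, sinh=1.739863; start (x,ẋ)=(0.458586, 0.741064) → end (x,ẋ)=(0.737928, 0.642107)
phase 4: p=0.7728, T=0.474, ωT=1.358105, cosh=2.072982, sinh=1.815834; start (x,ẋ)=(0.737928, 0.642107) → end (x,ẋ)=(1.107449, 1.149645)

x = 1.1074, ẋ = 1.1496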